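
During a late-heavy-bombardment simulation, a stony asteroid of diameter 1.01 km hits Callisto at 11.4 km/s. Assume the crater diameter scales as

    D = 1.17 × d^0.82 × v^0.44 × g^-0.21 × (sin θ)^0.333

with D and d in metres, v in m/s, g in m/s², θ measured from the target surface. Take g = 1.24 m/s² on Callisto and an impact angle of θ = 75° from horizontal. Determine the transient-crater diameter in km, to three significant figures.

In SI units: d = 1010 m, v = 11400 m/s.
d^0.82 = 1010^0.82 = 290.8
v^0.44 = 11400^0.44 = 60.96
g^-0.21 = 1.24^-0.21 = 0.9558
(sin 75°)^0.333 = 0.9659^0.333 = 0.9885
D = 1.17 × 290.8 × 60.96 × 0.9558 × 0.9885 = 19596 m
   = 19.60 km

D ≈ 19.6 km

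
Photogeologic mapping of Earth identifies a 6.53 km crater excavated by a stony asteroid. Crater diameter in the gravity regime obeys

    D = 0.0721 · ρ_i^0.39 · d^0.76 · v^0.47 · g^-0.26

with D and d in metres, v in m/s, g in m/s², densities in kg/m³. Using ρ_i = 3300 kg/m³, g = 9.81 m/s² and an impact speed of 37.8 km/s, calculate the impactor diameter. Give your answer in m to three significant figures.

Rearranging for d: d = [D / (0.0721 · 3300^0.39 · 37800^0.47 · 9.81^-0.26)]^(1/0.76).
D = 6530 m.
3300^0.39 = 23.56
37800^0.47 = 141.7
9.81^-0.26 = 0.5523
Denominator = 0.0721 × 23.56 × 141.7 × 0.5523 = 132.9
D / 132.9 = 6530 / 132.9 = 49.13
d = 49.13^(1/0.76) = 49.13^1.3158 = 168.1 m

d ≈ 168 m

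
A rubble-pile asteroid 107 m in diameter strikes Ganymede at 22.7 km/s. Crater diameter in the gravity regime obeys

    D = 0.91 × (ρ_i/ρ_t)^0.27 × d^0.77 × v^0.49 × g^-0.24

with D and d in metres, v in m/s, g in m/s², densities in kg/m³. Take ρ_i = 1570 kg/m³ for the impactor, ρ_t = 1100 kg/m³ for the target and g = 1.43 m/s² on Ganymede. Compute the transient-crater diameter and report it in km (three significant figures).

D ≈ 4.58 km

In SI units: v = 22700 m/s.
(ρ_i/ρ_t)^0.27 = (1570/1100)^0.27 = 1.101
d^0.77 = 107^0.77 = 36.53
v^0.49 = 22700^0.49 = 136.3
g^-0.24 = 1.43^-0.24 = 0.9177
D = 0.91 × 1.101 × 36.53 × 136.3 × 0.9177 = 4578 m
   = 4.578 km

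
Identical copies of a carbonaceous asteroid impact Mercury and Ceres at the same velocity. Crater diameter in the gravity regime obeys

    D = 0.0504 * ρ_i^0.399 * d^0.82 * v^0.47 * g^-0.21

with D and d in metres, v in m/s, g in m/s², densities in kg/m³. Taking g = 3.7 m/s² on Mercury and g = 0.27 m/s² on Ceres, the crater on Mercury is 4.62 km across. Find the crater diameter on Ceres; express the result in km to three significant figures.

D ≈ 8.01 km

All impactor-dependent factors cancel in the ratio, leaving D_Ceres/D_Mercury = (g_Ceres/g_Mercury)^-0.21.
(0.27/3.7)^-0.21 = 0.07297^-0.21 = 1.733
D_Ceres = 1.733 × 4.62 km = 8.01 km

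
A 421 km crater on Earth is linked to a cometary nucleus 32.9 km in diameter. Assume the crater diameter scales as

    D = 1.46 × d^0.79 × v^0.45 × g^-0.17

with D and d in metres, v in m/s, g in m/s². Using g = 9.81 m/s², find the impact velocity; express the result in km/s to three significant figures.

Rearranging for v: v = [D / (1.46 · 32900^0.79 · 9.81^-0.17)]^(1/0.45).
D = 421000 m.
32900^0.79 = 3703
9.81^-0.17 = 0.6783
Denominator = 1.46 × 3703 × 0.6783 = 3667
D / 3667 = 421000 / 3667 = 114.8
v = 114.8^(1/0.45) = 114.8^2.2222 = 37810 m/s

v ≈ 37.8 km/s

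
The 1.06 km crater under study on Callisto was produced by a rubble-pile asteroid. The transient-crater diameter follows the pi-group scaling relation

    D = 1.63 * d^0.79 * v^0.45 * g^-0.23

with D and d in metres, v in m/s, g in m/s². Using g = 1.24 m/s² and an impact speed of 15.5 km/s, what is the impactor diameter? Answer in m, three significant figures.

d ≈ 15.9 m

Rearranging for d: d = [D / (1.63 · 15500^0.45 · 1.24^-0.23)]^(1/0.79).
D = 1060 m.
15500^0.45 = 76.85
1.24^-0.23 = 0.9517
Denominator = 1.63 × 76.85 × 0.9517 = 119.2
D / 119.2 = 1060 / 119.2 = 8.893
d = 8.893^(1/0.79) = 8.893^1.2658 = 15.90 m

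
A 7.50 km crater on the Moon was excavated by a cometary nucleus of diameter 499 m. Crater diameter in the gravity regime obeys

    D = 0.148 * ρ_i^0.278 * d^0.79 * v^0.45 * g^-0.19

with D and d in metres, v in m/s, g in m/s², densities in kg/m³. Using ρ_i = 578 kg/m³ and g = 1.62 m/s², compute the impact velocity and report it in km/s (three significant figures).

v ≈ 12.6 km/s

Rearranging for v: v = [D / (0.148 · 578^0.278 · 499^0.79 · 1.62^-0.19)]^(1/0.45).
D = 7500 m.
578^0.278 = 5.859
499^0.79 = 135.4
1.62^-0.19 = 0.9124
Denominator = 0.148 × 5.859 × 135.4 × 0.9124 = 107.1
D / 107.1 = 7500 / 107.1 = 70.03
v = 70.03^(1/0.45) = 70.03^2.2222 = 12606 m/s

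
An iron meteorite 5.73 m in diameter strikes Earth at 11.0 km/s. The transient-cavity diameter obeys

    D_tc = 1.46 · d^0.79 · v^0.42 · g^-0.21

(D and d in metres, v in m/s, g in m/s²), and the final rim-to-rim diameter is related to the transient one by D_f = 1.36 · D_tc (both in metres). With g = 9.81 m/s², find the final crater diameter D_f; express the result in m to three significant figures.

D_f ≈ 243 m

v = 11000 m/s.
d^0.79 = 5.73^0.79 = 3.971
v^0.42 = 11000^0.42 = 49.82
g^-0.21 = 9.81^-0.21 = 0.6191
D_tc = 1.46 × 3.971 × 49.82 × 0.6191 = 178.8 m
D_f = 1.36 × 178.8 = 243.2 m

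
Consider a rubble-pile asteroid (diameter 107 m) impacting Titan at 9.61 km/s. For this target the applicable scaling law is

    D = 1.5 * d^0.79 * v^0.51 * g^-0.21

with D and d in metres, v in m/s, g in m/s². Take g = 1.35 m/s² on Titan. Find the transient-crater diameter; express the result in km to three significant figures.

D ≈ 6.07 km

In SI units: v = 9610 m/s.
d^0.79 = 107^0.79 = 40.11
v^0.51 = 9610^0.51 = 107.4
g^-0.21 = 1.35^-0.21 = 0.9389
D = 1.5 × 40.11 × 107.4 × 0.9389 = 6067 m
   = 6.067 km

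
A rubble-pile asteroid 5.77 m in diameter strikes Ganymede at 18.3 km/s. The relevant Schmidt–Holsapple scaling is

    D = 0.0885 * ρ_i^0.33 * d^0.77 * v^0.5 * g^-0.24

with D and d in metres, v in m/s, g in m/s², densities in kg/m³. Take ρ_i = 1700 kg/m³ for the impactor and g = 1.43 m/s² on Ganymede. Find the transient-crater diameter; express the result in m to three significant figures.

In SI units: v = 18300 m/s.
ρ_i^0.33 = 1700^0.33 = 11.64
d^0.77 = 5.77^0.77 = 3.856
v^0.5 = 18300^0.5 = 135.3
g^-0.24 = 1.43^-0.24 = 0.9177
D = 0.0885 × 11.64 × 3.856 × 135.3 × 0.9177 = 493.2 m

D ≈ 493 m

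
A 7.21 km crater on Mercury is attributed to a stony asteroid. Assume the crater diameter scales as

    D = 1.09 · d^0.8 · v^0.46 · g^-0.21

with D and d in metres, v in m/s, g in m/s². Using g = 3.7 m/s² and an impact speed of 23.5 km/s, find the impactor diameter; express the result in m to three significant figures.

d ≈ 258 m

Rearranging for d: d = [D / (1.09 · 23500^0.46 · 3.7^-0.21)]^(1/0.8).
D = 7210 m.
23500^0.46 = 102.5
3.7^-0.21 = 0.7598
Denominator = 1.09 × 102.5 × 0.7598 = 84.89
D / 84.89 = 7210 / 84.89 = 84.93
d = 84.93^(1/0.8) = 84.93^1.25 = 257.8 m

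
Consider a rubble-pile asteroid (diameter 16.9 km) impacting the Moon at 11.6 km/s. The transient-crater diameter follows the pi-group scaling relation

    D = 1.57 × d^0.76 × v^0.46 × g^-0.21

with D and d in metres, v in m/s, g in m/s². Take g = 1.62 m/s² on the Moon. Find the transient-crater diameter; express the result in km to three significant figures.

In SI units: d = 16900 m, v = 11600 m/s.
d^0.76 = 16900^0.76 = 1634
v^0.46 = 11600^0.46 = 74.07
g^-0.21 = 1.62^-0.21 = 0.9037
D = 1.57 × 1634 × 74.07 × 0.9037 = 1.717 × 10^5 m
   = 171.7 km

D ≈ 172 km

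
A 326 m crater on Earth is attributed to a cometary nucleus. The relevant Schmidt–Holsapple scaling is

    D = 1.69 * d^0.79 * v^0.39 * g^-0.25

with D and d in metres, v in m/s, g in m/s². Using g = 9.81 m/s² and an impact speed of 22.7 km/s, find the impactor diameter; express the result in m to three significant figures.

Rearranging for d: d = [D / (1.69 · 22700^0.39 · 9.81^-0.25)]^(1/0.79).
22700^0.39 = 49.99
9.81^-0.25 = 0.5650
Denominator = 1.69 × 49.99 × 0.5650 = 47.73
D / 47.73 = 326 / 47.73 = 6.830
d = 6.830^(1/0.79) = 6.830^1.2658 = 11.38 m

d ≈ 11.4 m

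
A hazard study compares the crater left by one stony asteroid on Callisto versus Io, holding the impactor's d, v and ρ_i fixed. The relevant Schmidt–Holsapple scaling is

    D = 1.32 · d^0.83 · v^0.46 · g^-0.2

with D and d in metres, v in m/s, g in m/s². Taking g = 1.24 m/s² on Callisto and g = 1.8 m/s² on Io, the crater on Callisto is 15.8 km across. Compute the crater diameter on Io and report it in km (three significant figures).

All impactor-dependent factors cancel in the ratio, leaving D_Io/D_Callisto = (g_Io/g_Callisto)^-0.2.
(1.8/1.24)^-0.2 = 1.452^-0.2 = 0.9281
D_Io = 0.9281 × 15.8 km = 14.7 km

D ≈ 14.7 km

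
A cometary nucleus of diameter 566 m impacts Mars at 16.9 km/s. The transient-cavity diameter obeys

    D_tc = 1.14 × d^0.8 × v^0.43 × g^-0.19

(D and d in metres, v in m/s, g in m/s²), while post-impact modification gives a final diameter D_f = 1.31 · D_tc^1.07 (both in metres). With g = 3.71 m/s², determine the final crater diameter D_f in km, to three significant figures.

v = 16900 m/s.
d^0.8 = 566^0.8 = 159.3
v^0.43 = 16900^0.43 = 65.76
g^-0.19 = 3.71^-0.19 = 0.7795
D_tc = 1.14 × 159.3 × 65.76 × 0.7795 = 9309 m
D_f = 1.31 × (9309)^1.07 = 23121 m
     = 23.12 km

D_f ≈ 23.1 km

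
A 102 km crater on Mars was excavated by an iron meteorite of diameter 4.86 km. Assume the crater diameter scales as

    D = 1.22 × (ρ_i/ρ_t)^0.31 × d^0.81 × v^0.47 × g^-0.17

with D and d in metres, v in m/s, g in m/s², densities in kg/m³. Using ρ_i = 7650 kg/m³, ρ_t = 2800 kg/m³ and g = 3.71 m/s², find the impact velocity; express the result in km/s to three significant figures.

v ≈ 10.9 km/s

Rearranging for v: v = [D / (1.22 · (7650/2800)^0.31 · 4860^0.81 · 3.71^-0.17)]^(1/0.47).
D = 102000 m.
(7650/2800)^0.31 = 1.366
4860^0.81 = 968.7
3.71^-0.17 = 0.8002
Denominator = 1.22 × 1.366 × 968.7 × 0.8002 = 1292
D / 1292 = 102000 / 1292 = 78.95
v = 78.95^(1/0.47) = 78.95^2.1277 = 10889 m/s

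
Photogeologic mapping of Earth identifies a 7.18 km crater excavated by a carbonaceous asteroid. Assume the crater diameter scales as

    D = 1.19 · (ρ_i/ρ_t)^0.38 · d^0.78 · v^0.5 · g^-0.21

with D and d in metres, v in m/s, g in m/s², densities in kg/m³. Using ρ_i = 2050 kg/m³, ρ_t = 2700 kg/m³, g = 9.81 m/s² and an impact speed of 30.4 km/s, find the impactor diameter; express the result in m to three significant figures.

d ≈ 199 m

Rearranging for d: d = [D / (1.19 · (2050/2700)^0.38 · 30400^0.5 · 9.81^-0.21)]^(1/0.78).
D = 7180 m.
(2050/2700)^0.38 = 0.9006
30400^0.5 = 174.4
9.81^-0.21 = 0.6191
Denominator = 1.19 × 0.9006 × 174.4 × 0.6191 = 115.7
D / 115.7 = 7180 / 115.7 = 62.06
d = 62.06^(1/0.78) = 62.06^1.2821 = 198.9 m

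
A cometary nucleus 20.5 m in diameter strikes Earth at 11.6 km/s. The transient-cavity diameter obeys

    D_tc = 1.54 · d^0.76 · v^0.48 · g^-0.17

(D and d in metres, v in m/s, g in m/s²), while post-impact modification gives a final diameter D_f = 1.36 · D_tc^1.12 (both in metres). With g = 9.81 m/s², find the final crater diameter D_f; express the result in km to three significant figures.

D_f ≈ 2.86 km

v = 11600 m/s.
d^0.76 = 20.5^0.76 = 9.930
v^0.48 = 11600^0.48 = 89.32
g^-0.17 = 9.81^-0.17 = 0.6783
D_tc = 1.54 × 9.930 × 89.32 × 0.6783 = 926.5 m
D_f = 1.36 × (926.5)^1.12 = 2860 m
     = 2.860 km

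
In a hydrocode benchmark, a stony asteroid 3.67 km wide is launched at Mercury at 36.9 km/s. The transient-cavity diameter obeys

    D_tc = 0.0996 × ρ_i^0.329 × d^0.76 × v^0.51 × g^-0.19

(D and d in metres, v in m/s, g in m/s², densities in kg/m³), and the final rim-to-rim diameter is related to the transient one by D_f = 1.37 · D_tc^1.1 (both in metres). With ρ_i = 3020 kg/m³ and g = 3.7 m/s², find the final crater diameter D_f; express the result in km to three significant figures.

In SI: d = 3670 m, v = 36900 m/s.
ρ_i^0.329 = 3020^0.329 = 13.96
d^0.76 = 3670^0.76 = 511.9
v^0.51 = 36900^0.51 = 213.4
g^-0.19 = 3.7^-0.19 = 0.7799
D_tc = 0.0996 × 13.96 × 511.9 × 213.4 × 0.7799 = 1.185 × 10^5 m
D_f = 1.37 × (1.185 × 10^5)^1.1 = 5.222 × 10^5 m
     = 522.2 km

D_f ≈ 522 km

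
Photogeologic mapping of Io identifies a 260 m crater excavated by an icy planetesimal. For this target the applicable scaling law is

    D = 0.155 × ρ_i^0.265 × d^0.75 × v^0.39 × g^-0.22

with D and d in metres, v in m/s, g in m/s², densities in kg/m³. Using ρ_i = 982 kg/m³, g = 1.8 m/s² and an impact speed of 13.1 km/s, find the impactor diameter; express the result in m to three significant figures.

Rearranging for d: d = [D / (0.155 · 982^0.265 · 13100^0.39 · 1.8^-0.22)]^(1/0.75).
982^0.265 = 6.207
13100^0.39 = 40.34
1.8^-0.22 = 0.8787
Denominator = 0.155 × 6.207 × 40.34 × 0.8787 = 34.10
D / 34.10 = 260 / 34.10 = 7.625
d = 7.625^(1/0.75) = 7.625^1.3333 = 15.01 m

d ≈ 15.0 m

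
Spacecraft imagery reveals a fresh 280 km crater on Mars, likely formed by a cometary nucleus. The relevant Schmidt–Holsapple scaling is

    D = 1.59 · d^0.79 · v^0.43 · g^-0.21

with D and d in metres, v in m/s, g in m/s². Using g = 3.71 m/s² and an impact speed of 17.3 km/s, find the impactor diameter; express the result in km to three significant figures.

Rearranging for d: d = [D / (1.59 · 17300^0.43 · 3.71^-0.21)]^(1/0.79).
D = 280000 m.
17300^0.43 = 66.43
3.71^-0.21 = 0.7593
Denominator = 1.59 × 66.43 × 0.7593 = 80.20
D / 80.20 = 280000 / 80.20 = 3491
d = 3491^(1/0.79) = 3491^1.2658 = 30526 m

d ≈ 30.5 km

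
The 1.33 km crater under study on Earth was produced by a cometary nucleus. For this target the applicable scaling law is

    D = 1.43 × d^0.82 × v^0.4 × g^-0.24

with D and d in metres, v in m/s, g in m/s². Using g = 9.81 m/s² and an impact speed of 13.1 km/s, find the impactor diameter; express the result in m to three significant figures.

Rearranging for d: d = [D / (1.43 · 13100^0.4 · 9.81^-0.24)]^(1/0.82).
D = 1330 m.
13100^0.4 = 44.35
9.81^-0.24 = 0.5781
Denominator = 1.43 × 44.35 × 0.5781 = 36.66
D / 36.66 = 1330 / 36.66 = 36.28
d = 36.28^(1/0.82) = 36.28^1.2195 = 79.80 m

d ≈ 79.8 m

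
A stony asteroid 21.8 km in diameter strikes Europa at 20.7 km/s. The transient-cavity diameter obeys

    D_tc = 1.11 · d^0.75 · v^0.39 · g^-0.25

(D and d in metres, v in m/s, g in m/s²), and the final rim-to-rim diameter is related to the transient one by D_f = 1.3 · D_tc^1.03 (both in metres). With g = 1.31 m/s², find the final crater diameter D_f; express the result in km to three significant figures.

D_f ≈ 164 km

In SI: d = 21800 m, v = 20700 m/s.
d^0.75 = 21800^0.75 = 1794
v^0.39 = 20700^0.39 = 48.22
g^-0.25 = 1.31^-0.25 = 0.9347
D_tc = 1.11 × 1794 × 48.22 × 0.9347 = 89750 m
D_f = 1.3 × (89750)^1.03 = 1.643 × 10^5 m
     = 164.3 km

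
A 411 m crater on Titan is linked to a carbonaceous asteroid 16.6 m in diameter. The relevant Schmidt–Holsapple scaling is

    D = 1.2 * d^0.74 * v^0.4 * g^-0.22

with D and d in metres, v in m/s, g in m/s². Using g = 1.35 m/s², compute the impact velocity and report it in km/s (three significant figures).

v ≈ 14.2 km/s

Rearranging for v: v = [D / (1.2 · 16.6^0.74 · 1.35^-0.22)]^(1/0.4).
16.6^0.74 = 7.996
1.35^-0.22 = 0.9361
Denominator = 1.2 × 7.996 × 0.9361 = 8.982
D / 8.982 = 411 / 8.982 = 45.76
v = 45.76^(1/0.4) = 45.76^2.5 = 14165 m/s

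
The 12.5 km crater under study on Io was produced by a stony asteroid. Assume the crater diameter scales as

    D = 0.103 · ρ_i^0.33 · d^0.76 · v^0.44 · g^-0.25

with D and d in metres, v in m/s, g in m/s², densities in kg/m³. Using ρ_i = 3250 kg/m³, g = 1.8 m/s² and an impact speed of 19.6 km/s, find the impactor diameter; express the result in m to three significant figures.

Rearranging for d: d = [D / (0.103 · 3250^0.33 · 19600^0.44 · 1.8^-0.25)]^(1/0.76).
D = 12500 m.
3250^0.33 = 14.42
19600^0.44 = 77.37
1.8^-0.25 = 0.8633
Denominator = 0.103 × 14.42 × 77.37 × 0.8633 = 99.21
D / 99.21 = 12500 / 99.21 = 126.0
d = 126.0^(1/0.76) = 126.0^1.3158 = 580.3 m

d ≈ 580 m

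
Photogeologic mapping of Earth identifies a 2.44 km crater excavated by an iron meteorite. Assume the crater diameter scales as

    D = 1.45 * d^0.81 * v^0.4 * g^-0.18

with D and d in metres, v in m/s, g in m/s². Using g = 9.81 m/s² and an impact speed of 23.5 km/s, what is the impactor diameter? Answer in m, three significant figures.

Rearranging for d: d = [D / (1.45 · 23500^0.4 · 9.81^-0.18)]^(1/0.81).
D = 2440 m.
23500^0.4 = 56.03
9.81^-0.18 = 0.6630
Denominator = 1.45 × 56.03 × 0.6630 = 53.86
D / 53.86 = 2440 / 53.86 = 45.30
d = 45.30^(1/0.81) = 45.30^1.2346 = 110.8 m

d ≈ 111 m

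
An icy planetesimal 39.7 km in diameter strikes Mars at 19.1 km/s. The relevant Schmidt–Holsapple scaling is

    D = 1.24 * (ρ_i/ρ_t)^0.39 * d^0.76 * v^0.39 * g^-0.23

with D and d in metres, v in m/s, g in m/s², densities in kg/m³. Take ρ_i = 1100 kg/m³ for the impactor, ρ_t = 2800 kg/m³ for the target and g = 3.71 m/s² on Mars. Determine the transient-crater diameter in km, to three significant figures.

In SI units: d = 39700 m, v = 19100 m/s.
(ρ_i/ρ_t)^0.39 = (1100/2800)^0.39 = 0.6946
d^0.76 = 39700^0.76 = 3127
v^0.39 = 19100^0.39 = 46.73
g^-0.23 = 3.71^-0.23 = 0.7397
D = 1.24 × 0.6946 × 3127 × 46.73 × 0.7397 = 93097 m
   = 93.10 km

D ≈ 93.1 km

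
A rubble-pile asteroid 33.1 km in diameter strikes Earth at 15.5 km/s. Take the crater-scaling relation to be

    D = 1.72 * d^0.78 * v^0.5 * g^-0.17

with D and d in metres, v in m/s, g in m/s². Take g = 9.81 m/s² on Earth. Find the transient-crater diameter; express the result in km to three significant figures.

D ≈ 487 km

In SI units: d = 33100 m, v = 15500 m/s.
d^0.78 = 33100^0.78 = 3353
v^0.5 = 15500^0.5 = 124.5
g^-0.17 = 9.81^-0.17 = 0.6783
D = 1.72 × 3353 × 124.5 × 0.6783 = 4.870 × 10^5 m
   = 487.0 km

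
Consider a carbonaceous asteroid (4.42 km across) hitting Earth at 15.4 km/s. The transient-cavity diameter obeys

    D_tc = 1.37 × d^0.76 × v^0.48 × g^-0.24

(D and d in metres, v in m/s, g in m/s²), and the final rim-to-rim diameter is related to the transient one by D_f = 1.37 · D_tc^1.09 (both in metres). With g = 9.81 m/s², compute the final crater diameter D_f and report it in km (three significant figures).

D_f ≈ 173 km

In SI: d = 4420 m, v = 15400 m/s.
d^0.76 = 4420^0.76 = 589.6
v^0.48 = 15400^0.48 = 102.3
g^-0.24 = 9.81^-0.24 = 0.5781
D_tc = 1.37 × 589.6 × 102.3 × 0.5781 = 47770 m
D_f = 1.37 × (47770)^1.09 = 1.726 × 10^5 m
     = 172.6 km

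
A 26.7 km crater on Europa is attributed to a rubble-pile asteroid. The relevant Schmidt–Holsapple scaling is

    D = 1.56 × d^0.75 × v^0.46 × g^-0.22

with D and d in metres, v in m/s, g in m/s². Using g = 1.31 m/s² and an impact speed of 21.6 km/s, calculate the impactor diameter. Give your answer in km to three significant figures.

d ≈ 1.05 km

Rearranging for d: d = [D / (1.56 · 21600^0.46 · 1.31^-0.22)]^(1/0.75).
D = 26700 m.
21600^0.46 = 98.59
1.31^-0.22 = 0.9423
Denominator = 1.56 × 98.59 × 0.9423 = 144.9
D / 144.9 = 26700 / 144.9 = 184.3
d = 184.3^(1/0.75) = 184.3^1.3333 = 1049 m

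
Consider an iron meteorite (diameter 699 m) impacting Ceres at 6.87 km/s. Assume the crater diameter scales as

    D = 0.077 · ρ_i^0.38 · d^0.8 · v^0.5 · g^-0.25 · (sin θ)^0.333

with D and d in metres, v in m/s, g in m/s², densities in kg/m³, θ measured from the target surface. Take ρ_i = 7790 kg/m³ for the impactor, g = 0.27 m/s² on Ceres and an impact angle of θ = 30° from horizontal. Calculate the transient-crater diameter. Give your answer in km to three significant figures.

D ≈ 39.9 km

In SI units: v = 6870 m/s.
ρ_i^0.38 = 7790^0.38 = 30.12
d^0.8 = 699^0.8 = 188.6
v^0.5 = 6870^0.5 = 82.89
g^-0.25 = 0.27^-0.25 = 1.387
(sin 30°)^0.333 = 0.5000^0.333 = 0.7939
D = 0.077 × 30.12 × 188.6 × 82.89 × 1.387 × 0.7939 = 39924 m
   = 39.92 km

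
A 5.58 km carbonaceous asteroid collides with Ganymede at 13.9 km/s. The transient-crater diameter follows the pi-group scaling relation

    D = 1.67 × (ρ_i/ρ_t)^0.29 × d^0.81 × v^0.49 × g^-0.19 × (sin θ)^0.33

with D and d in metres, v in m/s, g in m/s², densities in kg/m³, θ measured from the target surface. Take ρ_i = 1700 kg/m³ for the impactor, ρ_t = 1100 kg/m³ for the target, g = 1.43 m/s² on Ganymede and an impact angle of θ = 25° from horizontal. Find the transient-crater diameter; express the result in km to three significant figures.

In SI units: d = 5580 m, v = 13900 m/s.
(ρ_i/ρ_t)^0.29 = (1700/1100)^0.29 = 1.135
d^0.81 = 5580^0.81 = 1083
v^0.49 = 13900^0.49 = 107.2
g^-0.19 = 1.43^-0.19 = 0.9343
(sin 25°)^0.33 = 0.4226^0.33 = 0.7526
D = 1.67 × 1.135 × 1083 × 107.2 × 0.9343 × 0.7526 = 1.547 × 10^5 m
   = 154.7 km

D ≈ 155 km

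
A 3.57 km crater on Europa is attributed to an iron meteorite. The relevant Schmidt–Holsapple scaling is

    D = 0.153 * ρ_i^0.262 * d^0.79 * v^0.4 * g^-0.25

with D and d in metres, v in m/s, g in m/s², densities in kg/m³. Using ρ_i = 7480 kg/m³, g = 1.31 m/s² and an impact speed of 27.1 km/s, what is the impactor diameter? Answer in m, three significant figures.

d ≈ 109 m

Rearranging for d: d = [D / (0.153 · 7480^0.262 · 27100^0.4 · 1.31^-0.25)]^(1/0.79).
D = 3570 m.
7480^0.262 = 10.35
27100^0.4 = 59.32
1.31^-0.25 = 0.9347
Denominator = 0.153 × 10.35 × 59.32 × 0.9347 = 87.80
D / 87.80 = 3570 / 87.80 = 40.66
d = 40.66^(1/0.79) = 40.66^1.2658 = 108.9 m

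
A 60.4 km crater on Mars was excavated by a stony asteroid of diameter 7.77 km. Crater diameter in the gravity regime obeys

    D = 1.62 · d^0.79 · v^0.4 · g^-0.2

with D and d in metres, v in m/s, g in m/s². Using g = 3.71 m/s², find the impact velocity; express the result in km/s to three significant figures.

v ≈ 10.7 km/s

Rearranging for v: v = [D / (1.62 · 7770^0.79 · 3.71^-0.2)]^(1/0.4).
D = 60400 m.
7770^0.79 = 1184
3.71^-0.2 = 0.7694
Denominator = 1.62 × 1184 × 0.7694 = 1476
D / 1476 = 60400 / 1476 = 40.92
v = 40.92^(1/0.4) = 40.92^2.5 = 10711 m/s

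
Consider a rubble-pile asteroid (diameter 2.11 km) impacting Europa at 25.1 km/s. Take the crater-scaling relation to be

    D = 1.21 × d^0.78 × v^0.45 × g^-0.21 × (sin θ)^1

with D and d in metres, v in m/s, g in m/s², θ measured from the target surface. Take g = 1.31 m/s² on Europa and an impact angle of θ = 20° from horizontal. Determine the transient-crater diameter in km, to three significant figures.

D ≈ 14.6 km

In SI units: d = 2110 m, v = 25100 m/s.
d^0.78 = 2110^0.78 = 391.7
v^0.45 = 25100^0.45 = 95.47
g^-0.21 = 1.31^-0.21 = 0.9449
(sin 20°)^1 = 0.3420^1 = 0.3420
D = 1.21 × 391.7 × 95.47 × 0.9449 × 0.3420 = 14622 m
   = 14.62 km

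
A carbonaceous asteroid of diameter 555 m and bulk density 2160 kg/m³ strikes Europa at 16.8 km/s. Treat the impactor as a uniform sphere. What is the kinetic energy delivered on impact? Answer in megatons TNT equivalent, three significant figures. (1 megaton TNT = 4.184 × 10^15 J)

v = 16800 m/s.
Mass m = (π/6) ρ d³ = (π/6) × 2160 × (555)³ = 1.933 × 10^11 kg
E = ½ m v² = 0.5 × 1.933 × 10^11 × (16800)² = 2.728 × 10^19 J
   = 2.728 × 10^19 / 4.184×10^15 = 6520 Mt

E ≈ 6520 Mt TNT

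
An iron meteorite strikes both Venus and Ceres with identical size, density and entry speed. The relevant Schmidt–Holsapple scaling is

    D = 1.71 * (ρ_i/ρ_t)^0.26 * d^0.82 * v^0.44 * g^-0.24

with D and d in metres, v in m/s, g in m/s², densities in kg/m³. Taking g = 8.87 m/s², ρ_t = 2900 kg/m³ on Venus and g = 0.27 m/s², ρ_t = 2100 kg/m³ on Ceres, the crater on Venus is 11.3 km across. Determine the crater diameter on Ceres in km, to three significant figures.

D ≈ 28.4 km

The impactor-only factors (d, v, ρ_i) cancel in the ratio, leaving D_Ceres/D_Venus = (g_Ceres/g_Venus)^-0.24 · (ρ_t,Venus/ρ_t,Ceres)^0.26.
(0.27/8.87)^-0.24 = 0.03044^-0.24 = 2.312
(2900/2100)^0.26 = 1.381^0.26 = 1.088
Ratio = 2.312 × 1.088 = 2.515
D_Ceres = 2.515 × 11.3 km = 28.4 km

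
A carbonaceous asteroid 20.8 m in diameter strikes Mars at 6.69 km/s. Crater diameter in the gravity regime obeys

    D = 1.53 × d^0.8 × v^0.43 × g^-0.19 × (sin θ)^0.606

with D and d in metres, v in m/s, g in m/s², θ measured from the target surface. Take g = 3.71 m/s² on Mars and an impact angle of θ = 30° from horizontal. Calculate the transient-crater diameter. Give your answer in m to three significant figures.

D ≈ 392 m

In SI units: v = 6690 m/s.
d^0.8 = 20.8^0.8 = 11.34
v^0.43 = 6690^0.43 = 44.15
g^-0.19 = 3.71^-0.19 = 0.7795
(sin 30°)^0.606 = 0.5000^0.606 = 0.6570
D = 1.53 × 11.34 × 44.15 × 0.7795 × 0.6570 = 392.3 m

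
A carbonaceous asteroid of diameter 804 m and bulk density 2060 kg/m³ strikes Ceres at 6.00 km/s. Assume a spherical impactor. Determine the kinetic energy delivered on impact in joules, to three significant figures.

E ≈ 1.01 × 10^19 J

v = 6000 m/s.
Mass m = (π/6) ρ d³ = (π/6) × 2060 × (804)³ = 5.606 × 10^11 kg
E = ½ m v² = 0.5 × 5.606 × 10^11 × (6000)² = 1.009 × 10^19 J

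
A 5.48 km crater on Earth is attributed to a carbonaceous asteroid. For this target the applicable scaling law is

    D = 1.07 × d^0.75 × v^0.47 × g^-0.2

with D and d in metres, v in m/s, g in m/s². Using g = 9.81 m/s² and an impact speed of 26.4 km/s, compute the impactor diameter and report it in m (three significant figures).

Rearranging for d: d = [D / (1.07 · 26400^0.47 · 9.81^-0.2)]^(1/0.75).
D = 5480 m.
26400^0.47 = 119.7
9.81^-0.2 = 0.6334
Denominator = 1.07 × 119.7 × 0.6334 = 81.13
D / 81.13 = 5480 / 81.13 = 67.55
d = 67.55^(1/0.75) = 67.55^1.3333 = 275.1 m

d ≈ 275 m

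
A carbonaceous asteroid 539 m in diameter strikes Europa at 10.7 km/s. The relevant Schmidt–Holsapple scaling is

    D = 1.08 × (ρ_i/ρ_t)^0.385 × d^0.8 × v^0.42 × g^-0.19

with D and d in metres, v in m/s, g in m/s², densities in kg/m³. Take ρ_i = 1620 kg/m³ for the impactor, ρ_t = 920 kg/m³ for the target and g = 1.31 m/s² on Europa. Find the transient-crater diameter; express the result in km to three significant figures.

D ≈ 9.62 km

In SI units: v = 10700 m/s.
(ρ_i/ρ_t)^0.385 = (1620/920)^0.385 = 1.243
d^0.8 = 539^0.8 = 153.2
v^0.42 = 10700^0.42 = 49.24
g^-0.19 = 1.31^-0.19 = 0.9500
D = 1.08 × 1.243 × 153.2 × 49.24 × 0.9500 = 9620 m
   = 9.620 km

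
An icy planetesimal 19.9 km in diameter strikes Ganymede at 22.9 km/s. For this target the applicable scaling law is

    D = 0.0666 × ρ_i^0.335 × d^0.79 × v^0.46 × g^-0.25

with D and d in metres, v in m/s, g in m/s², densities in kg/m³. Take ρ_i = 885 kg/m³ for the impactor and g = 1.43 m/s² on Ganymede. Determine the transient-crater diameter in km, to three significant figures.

D ≈ 149 km

In SI units: d = 19900 m, v = 22900 m/s.
ρ_i^0.335 = 885^0.335 = 9.710
d^0.79 = 19900^0.79 = 2489
v^0.46 = 22900^0.46 = 101.3
g^-0.25 = 1.43^-0.25 = 0.9145
D = 0.0666 × 9.710 × 2489 × 101.3 × 0.9145 = 1.491 × 10^5 m
   = 149.1 km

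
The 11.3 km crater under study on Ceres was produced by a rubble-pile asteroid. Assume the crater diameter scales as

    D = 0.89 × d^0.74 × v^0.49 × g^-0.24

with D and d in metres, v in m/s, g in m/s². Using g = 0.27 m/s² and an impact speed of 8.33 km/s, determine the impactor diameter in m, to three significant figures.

d ≈ 582 m

Rearranging for d: d = [D / (0.89 · 8330^0.49 · 0.27^-0.24)]^(1/0.74).
D = 11300 m.
8330^0.49 = 83.39
0.27^-0.24 = 1.369
Denominator = 0.89 × 83.39 × 1.369 = 101.6
D / 101.6 = 11300 / 101.6 = 111.2
d = 111.2^(1/0.74) = 111.2^1.3514 = 582.2 m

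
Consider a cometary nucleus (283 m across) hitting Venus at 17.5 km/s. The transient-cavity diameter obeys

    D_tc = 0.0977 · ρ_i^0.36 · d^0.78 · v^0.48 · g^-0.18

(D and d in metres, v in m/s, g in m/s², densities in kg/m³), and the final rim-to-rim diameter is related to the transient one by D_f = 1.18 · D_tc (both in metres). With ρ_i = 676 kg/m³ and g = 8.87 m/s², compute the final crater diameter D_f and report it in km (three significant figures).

D_f ≈ 7.23 km

v = 17500 m/s.
ρ_i^0.36 = 676^0.36 = 10.44
d^0.78 = 283^0.78 = 81.73
v^0.48 = 17500^0.48 = 108.8
g^-0.18 = 8.87^-0.18 = 0.6751
D_tc = 0.0977 × 10.44 × 81.73 × 108.8 × 0.6751 = 6123 m
D_f = 1.18 × 6123 = 7225 m
     = 7.225 km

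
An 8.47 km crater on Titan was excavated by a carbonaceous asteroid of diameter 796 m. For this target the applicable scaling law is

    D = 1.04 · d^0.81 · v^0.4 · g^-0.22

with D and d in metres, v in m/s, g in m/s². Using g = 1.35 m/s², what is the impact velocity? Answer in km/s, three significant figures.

v ≈ 9.43 km/s

Rearranging for v: v = [D / (1.04 · 796^0.81 · 1.35^-0.22)]^(1/0.4).
D = 8470 m.
796^0.81 = 223.7
1.35^-0.22 = 0.9361
Denominator = 1.04 × 223.7 × 0.9361 = 217.8
D / 217.8 = 8470 / 217.8 = 38.89
v = 38.89^(1/0.4) = 38.89^2.5 = 9432 m/s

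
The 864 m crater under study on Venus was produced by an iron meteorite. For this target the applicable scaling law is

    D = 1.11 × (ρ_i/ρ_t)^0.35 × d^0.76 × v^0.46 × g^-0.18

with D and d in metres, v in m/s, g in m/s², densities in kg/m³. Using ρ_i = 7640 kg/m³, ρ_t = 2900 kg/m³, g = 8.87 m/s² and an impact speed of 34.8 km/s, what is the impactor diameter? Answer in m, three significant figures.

d ≈ 12.2 m

Rearranging for d: d = [D / (1.11 · (7640/2900)^0.35 · 34800^0.46 · 8.87^-0.18)]^(1/0.76).
(7640/2900)^0.35 = 1.404
34800^0.46 = 122.8
8.87^-0.18 = 0.6751
Denominator = 1.11 × 1.404 × 122.8 × 0.6751 = 129.2
D / 129.2 = 864 / 129.2 = 6.687
d = 6.687^(1/0.76) = 6.687^1.3158 = 12.19 m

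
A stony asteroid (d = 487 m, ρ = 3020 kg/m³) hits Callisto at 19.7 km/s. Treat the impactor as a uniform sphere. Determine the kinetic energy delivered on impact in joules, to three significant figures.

v = 19700 m/s.
Mass m = (π/6) ρ d³ = (π/6) × 3020 × (487)³ = 1.826 × 10^11 kg
E = ½ m v² = 0.5 × 1.826 × 10^11 × (19700)² = 3.543 × 10^19 J

E ≈ 3.54 × 10^19 J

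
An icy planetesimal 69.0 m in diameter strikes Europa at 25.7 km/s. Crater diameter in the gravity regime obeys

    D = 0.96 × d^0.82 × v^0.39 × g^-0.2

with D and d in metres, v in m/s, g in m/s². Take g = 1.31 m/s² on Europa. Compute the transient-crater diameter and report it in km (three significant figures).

D ≈ 1.54 km

In SI units: v = 25700 m/s.
d^0.82 = 69^0.82 = 32.20
v^0.39 = 25700^0.39 = 52.47
g^-0.2 = 1.31^-0.2 = 0.9474
D = 0.96 × 32.20 × 52.47 × 0.9474 = 1537 m
   = 1.537 km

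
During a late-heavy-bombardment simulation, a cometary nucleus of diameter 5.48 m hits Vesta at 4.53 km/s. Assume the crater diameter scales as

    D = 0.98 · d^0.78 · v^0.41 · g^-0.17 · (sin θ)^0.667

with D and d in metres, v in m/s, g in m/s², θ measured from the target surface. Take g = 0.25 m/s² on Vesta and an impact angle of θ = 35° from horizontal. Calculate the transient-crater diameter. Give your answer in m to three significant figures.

D ≈ 102 m

In SI units: v = 4530 m/s.
d^0.78 = 5.48^0.78 = 3.769
v^0.41 = 4530^0.41 = 31.55
g^-0.17 = 0.25^-0.17 = 1.266
(sin 35°)^0.667 = 0.5736^0.667 = 0.6902
D = 0.98 × 3.769 × 31.55 × 1.266 × 0.6902 = 101.8 m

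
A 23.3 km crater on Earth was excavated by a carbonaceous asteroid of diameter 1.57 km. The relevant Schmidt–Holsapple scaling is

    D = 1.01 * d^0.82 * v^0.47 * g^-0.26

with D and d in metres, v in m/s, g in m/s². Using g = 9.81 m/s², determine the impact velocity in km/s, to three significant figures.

Rearranging for v: v = [D / (1.01 · 1570^0.82 · 9.81^-0.26)]^(1/0.47).
D = 23300 m.
1570^0.82 = 417.5
9.81^-0.26 = 0.5523
Denominator = 1.01 × 417.5 × 0.5523 = 232.9
D / 232.9 = 23300 / 232.9 = 100.0
v = 100.0^(1/0.47) = 100.0^2.1277 = 18005 m/s

v ≈ 18.0 km/s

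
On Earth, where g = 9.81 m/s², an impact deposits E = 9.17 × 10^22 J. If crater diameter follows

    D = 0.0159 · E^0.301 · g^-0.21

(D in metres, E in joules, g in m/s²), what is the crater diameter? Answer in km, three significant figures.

D ≈ 80.3 km

E^0.301 = (9.17 × 10^22)^0.301 = 8.160 × 10^6
g^-0.21 = 9.81^-0.21 = 0.6191
D = 0.0159 × 8.160 × 10^6 × 0.6191 = 80325 m
   = 80.32 km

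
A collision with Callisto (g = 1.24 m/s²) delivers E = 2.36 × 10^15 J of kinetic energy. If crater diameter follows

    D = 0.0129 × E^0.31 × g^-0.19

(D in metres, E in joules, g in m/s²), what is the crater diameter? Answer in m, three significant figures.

E^0.31 = (2.36 × 10^15)^0.31 = 5.829 × 10^4
g^-0.19 = 1.24^-0.19 = 0.9600
D = 0.0129 × 5.829 × 10^4 × 0.9600 = 721.9 m

D ≈ 722 m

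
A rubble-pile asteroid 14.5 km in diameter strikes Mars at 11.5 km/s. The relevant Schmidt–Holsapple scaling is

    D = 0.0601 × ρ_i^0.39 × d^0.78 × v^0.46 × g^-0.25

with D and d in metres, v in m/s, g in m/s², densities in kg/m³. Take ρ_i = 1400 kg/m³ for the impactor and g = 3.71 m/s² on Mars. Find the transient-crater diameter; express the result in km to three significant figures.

D ≈ 94.9 km

In SI units: d = 14500 m, v = 11500 m/s.
ρ_i^0.39 = 1400^0.39 = 16.87
d^0.78 = 14500^0.78 = 1761
v^0.46 = 11500^0.46 = 73.78
g^-0.25 = 3.71^-0.25 = 0.7205
D = 0.0601 × 16.87 × 1761 × 73.78 × 0.7205 = 94912 m
   = 94.91 km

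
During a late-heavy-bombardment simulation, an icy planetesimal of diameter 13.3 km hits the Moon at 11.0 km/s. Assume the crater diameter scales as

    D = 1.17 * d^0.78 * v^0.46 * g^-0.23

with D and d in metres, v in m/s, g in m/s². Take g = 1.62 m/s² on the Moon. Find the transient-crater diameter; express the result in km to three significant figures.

In SI units: d = 13300 m, v = 11000 m/s.
d^0.78 = 13300^0.78 = 1647
v^0.46 = 11000^0.46 = 72.28
g^-0.23 = 1.62^-0.23 = 0.8950
D = 1.17 × 1647 × 72.28 × 0.8950 = 1.247 × 10^5 m
   = 124.7 km

D ≈ 125 km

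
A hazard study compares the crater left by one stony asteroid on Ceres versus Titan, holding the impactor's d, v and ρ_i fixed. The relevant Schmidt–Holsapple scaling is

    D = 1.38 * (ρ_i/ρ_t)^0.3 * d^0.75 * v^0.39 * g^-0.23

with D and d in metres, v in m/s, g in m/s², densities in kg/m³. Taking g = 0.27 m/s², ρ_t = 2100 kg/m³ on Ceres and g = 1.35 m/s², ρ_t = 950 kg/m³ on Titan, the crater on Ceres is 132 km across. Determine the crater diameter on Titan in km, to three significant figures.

The impactor-only factors (d, v, ρ_i) cancel in the ratio, leaving D_Titan/D_Ceres = (g_Titan/g_Ceres)^-0.23 · (ρ_t,Ceres/ρ_t,Titan)^0.3.
(1.35/0.27)^-0.23 = 5.000^-0.23 = 0.6906
(2100/950)^0.3 = 2.211^0.3 = 1.269
Ratio = 0.6906 × 1.269 = 0.8764
D_Titan = 0.8764 × 132 km = 116 km

D ≈ 116 km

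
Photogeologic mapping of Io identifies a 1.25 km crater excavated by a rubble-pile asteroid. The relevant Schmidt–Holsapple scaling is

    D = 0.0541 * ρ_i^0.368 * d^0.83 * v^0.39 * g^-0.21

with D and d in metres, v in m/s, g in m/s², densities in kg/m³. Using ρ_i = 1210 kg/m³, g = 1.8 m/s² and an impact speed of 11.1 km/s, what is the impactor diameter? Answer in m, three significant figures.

d ≈ 113 m

Rearranging for d: d = [D / (0.0541 · 1210^0.368 · 11100^0.39 · 1.8^-0.21)]^(1/0.83).
D = 1250 m.
1210^0.368 = 13.63
11100^0.39 = 37.82
1.8^-0.21 = 0.8839
Denominator = 0.0541 × 13.63 × 37.82 × 0.8839 = 24.65
D / 24.65 = 1250 / 24.65 = 50.71
d = 50.71^(1/0.83) = 50.71^1.2048 = 113.3 m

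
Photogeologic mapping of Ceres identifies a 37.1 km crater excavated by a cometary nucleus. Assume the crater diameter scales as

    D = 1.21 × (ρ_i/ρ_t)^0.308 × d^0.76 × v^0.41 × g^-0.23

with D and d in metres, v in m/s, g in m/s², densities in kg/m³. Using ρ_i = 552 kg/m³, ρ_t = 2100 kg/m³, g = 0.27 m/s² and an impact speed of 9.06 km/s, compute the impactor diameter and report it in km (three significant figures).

Rearranging for d: d = [D / (1.21 · (552/2100)^0.308 · 9060^0.41 · 0.27^-0.23)]^(1/0.76).
D = 37100 m.
(552/2100)^0.308 = 0.6626
9060^0.41 = 41.92
0.27^-0.23 = 1.351
Denominator = 1.21 × 0.6626 × 41.92 × 1.351 = 45.41
D / 45.41 = 37100 / 45.41 = 817.0
d = 817.0^(1/0.76) = 817.0^1.3158 = 6791 m

d ≈ 6.79 km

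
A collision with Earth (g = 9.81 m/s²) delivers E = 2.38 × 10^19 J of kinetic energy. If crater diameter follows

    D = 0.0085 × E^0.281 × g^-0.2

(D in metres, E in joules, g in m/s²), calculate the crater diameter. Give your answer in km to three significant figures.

E^0.281 = (2.38 × 10^19)^0.281 = 2.785 × 10^5
g^-0.2 = 9.81^-0.2 = 0.6334
D = 0.0085 × 2.785 × 10^5 × 0.6334 = 1499 m
   = 1.499 km

D ≈ 1.50 km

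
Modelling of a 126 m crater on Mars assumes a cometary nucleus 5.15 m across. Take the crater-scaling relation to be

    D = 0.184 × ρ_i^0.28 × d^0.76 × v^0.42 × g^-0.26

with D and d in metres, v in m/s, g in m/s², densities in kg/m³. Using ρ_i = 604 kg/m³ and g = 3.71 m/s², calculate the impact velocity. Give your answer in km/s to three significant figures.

Rearranging for v: v = [D / (0.184 · 604^0.28 · 5.15^0.76 · 3.71^-0.26)]^(1/0.42).
604^0.28 = 6.007
5.15^0.76 = 3.475
3.71^-0.26 = 0.7112
Denominator = 0.184 × 6.007 × 3.475 × 0.7112 = 2.732
D / 2.732 = 126 / 2.732 = 46.12
v = 46.12^(1/0.42) = 46.12^2.381 = 9156 m/s

v ≈ 9.16 km/s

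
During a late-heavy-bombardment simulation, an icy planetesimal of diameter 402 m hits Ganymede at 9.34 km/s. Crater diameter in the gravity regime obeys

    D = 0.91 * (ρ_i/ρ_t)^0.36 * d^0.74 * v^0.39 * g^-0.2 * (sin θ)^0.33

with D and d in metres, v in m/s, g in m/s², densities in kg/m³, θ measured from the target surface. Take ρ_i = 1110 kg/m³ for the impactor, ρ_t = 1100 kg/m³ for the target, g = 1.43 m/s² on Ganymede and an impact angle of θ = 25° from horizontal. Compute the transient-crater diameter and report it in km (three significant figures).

D ≈ 1.91 km

In SI units: v = 9340 m/s.
(ρ_i/ρ_t)^0.36 = (1110/1100)^0.36 = 1.003
d^0.74 = 402^0.74 = 84.55
v^0.39 = 9340^0.39 = 35.35
g^-0.2 = 1.43^-0.2 = 0.9310
(sin 25°)^0.33 = 0.4226^0.33 = 0.7526
D = 0.91 × 1.003 × 84.55 × 35.35 × 0.9310 × 0.7526 = 1911 m
   = 1.911 km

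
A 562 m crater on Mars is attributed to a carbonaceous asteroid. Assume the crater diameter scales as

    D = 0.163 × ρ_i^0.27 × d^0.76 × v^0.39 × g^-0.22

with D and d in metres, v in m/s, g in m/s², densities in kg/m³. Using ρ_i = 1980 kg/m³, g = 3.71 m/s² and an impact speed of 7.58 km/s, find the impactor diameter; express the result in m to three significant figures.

d ≈ 45.4 m

Rearranging for d: d = [D / (0.163 · 1980^0.27 · 7580^0.39 · 3.71^-0.22)]^(1/0.76).
1980^0.27 = 7.764
7580^0.39 = 32.59
3.71^-0.22 = 0.7494
Denominator = 0.163 × 7.764 × 32.59 × 0.7494 = 30.91
D / 30.91 = 562 / 30.91 = 18.18
d = 18.18^(1/0.76) = 18.18^1.3158 = 45.43 m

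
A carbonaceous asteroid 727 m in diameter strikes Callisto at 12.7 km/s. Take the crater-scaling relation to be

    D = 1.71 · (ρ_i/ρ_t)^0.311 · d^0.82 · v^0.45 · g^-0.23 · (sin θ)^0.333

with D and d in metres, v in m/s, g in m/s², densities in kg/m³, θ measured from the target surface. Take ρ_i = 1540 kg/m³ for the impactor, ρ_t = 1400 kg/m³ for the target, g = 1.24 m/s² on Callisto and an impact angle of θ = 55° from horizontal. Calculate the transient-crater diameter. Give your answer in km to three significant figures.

D ≈ 24.5 km

In SI units: v = 12700 m/s.
(ρ_i/ρ_t)^0.311 = (1540/1400)^0.311 = 1.030
d^0.82 = 727^0.82 = 222.1
v^0.45 = 12700^0.45 = 70.26
g^-0.23 = 1.24^-0.23 = 0.9517
(sin 55°)^0.333 = 0.8192^0.333 = 0.9357
D = 1.71 × 1.030 × 222.1 × 70.26 × 0.9517 × 0.9357 = 24475 m
   = 24.48 km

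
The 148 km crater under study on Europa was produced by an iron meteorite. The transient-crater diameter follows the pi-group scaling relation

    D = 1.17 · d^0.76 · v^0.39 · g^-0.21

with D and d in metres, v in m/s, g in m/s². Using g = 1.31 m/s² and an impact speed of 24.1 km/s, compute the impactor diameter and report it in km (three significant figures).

Rearranging for d: d = [D / (1.17 · 24100^0.39 · 1.31^-0.21)]^(1/0.76).
D = 148000 m.
24100^0.39 = 51.17
1.31^-0.21 = 0.9449
Denominator = 1.17 × 51.17 × 0.9449 = 56.57
D / 56.57 = 148000 / 56.57 = 2616
d = 2616^(1/0.76) = 2616^1.3158 = 31400 m

d ≈ 31.4 km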